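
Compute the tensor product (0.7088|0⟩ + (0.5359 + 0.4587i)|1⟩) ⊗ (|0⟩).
0.7088|00⟩ + (0.5359 + 0.4587i)|10⟩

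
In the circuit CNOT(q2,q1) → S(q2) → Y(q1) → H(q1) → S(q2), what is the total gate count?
5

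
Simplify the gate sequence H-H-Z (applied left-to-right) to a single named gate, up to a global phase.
Z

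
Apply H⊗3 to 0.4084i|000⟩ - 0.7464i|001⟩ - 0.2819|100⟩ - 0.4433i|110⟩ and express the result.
(-0.09967 - 0.2762i)|000⟩ + (-0.09967 + 0.2516i)|001⟩ + (-0.09967 + 0.03723i)|010⟩ + (-0.09967 + 0.565i)|011⟩ + (0.09967 + 0.03723i)|100⟩ + (0.09967 + 0.565i)|101⟩ + (0.09967 - 0.2762i)|110⟩ + (0.09967 + 0.2516i)|111⟩

H⊗3 gives amp(|y⟩) = (1/2√2) Σ_x (−1)^(x·y) amp(|x⟩), where x·y is the number of positions in which both x and y have a 1.
|000⟩: (0.4084i - 0.7464i - 0.2819 - 0.4433i)/(2√2) = (-0.09967 - 0.2762i)
|001⟩: (0.4084i + 0.7464i - 0.2819 - 0.4433i)/(2√2) = (-0.09967 + 0.2516i)
|010⟩: (0.4084i - 0.7464i - 0.2819 + 0.4433i)/(2√2) = (-0.09967 + 0.03723i)
|011⟩: (0.4084i + 0.7464i - 0.2819 + 0.4433i)/(2√2) = (-0.09967 + 0.565i)
|100⟩: (0.4084i - 0.7464i + 0.2819 + 0.4433i)/(2√2) = (0.09967 + 0.03723i)
|101⟩: (0.4084i + 0.7464i + 0.2819 + 0.4433i)/(2√2) = (0.09967 + 0.565i)
|110⟩: (0.4084i - 0.7464i + 0.2819 - 0.4433i)/(2√2) = (0.09967 - 0.2762i)
|111⟩: (0.4084i + 0.7464i + 0.2819 - 0.4433i)/(2√2) = (0.09967 + 0.2516i)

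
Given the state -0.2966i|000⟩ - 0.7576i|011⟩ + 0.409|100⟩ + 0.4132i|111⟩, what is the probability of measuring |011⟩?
0.574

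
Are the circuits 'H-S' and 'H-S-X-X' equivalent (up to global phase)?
Yes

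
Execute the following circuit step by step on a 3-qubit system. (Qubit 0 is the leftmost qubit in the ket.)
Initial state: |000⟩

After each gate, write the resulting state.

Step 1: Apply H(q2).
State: 1/√2|000⟩ + 1/√2|001⟩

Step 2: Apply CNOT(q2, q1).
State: 1/√2|000⟩ + 1/√2|011⟩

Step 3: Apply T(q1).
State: 1/√2|000⟩ + (1/2 + (1/2)i)|011⟩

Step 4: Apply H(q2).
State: 1/2|000⟩ + 1/2|001⟩ + (1/√8 + (1/√8)i)|010⟩ + (-1/√8 - (1/√8)i)|011⟩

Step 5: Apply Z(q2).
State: 1/2|000⟩ - 1/2|001⟩ + (1/√8 + (1/√8)i)|010⟩ + (1/√8 + (1/√8)i)|011⟩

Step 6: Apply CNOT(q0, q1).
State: 1/2|000⟩ - 1/2|001⟩ + (1/√8 + (1/√8)i)|010⟩ + (1/√8 + (1/√8)i)|011⟩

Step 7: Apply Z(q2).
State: 1/2|000⟩ + 1/2|001⟩ + (1/√8 + (1/√8)i)|010⟩ + (-1/√8 - (1/√8)i)|011⟩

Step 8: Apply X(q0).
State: 1/2|100⟩ + 1/2|101⟩ + (1/√8 + (1/√8)i)|110⟩ + (-1/√8 - (1/√8)i)|111⟩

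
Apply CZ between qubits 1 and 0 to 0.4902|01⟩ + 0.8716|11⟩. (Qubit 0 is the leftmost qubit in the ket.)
0.4902|01⟩ - 0.8716|11⟩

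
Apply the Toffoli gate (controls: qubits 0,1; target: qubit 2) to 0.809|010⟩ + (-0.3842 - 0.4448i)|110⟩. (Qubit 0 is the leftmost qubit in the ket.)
0.809|010⟩ + (-0.3842 - 0.4448i)|111⟩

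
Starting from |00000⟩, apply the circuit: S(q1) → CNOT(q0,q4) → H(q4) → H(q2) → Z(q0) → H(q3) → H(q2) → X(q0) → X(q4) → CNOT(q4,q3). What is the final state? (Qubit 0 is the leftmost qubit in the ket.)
1/2|10000⟩ + 1/2|10001⟩ + 1/2|10010⟩ + 1/2|10011⟩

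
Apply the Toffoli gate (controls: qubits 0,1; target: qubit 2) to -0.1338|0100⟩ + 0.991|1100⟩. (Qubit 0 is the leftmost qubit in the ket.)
-0.1338|0100⟩ + 0.991|1110⟩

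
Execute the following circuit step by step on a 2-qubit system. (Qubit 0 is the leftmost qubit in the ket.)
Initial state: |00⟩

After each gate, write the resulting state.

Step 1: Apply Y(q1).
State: i|01⟩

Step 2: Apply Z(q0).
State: i|01⟩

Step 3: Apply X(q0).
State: i|11⟩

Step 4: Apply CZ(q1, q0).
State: -i|11⟩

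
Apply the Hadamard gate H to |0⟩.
1/√2|0⟩ + 1/√2|1⟩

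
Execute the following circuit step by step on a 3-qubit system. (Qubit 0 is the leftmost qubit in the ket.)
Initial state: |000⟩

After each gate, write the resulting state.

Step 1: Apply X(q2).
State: |001⟩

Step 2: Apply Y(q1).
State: i|011⟩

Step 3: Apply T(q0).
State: i|011⟩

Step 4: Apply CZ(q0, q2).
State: i|011⟩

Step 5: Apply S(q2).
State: -|011⟩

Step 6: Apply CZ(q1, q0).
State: -|011⟩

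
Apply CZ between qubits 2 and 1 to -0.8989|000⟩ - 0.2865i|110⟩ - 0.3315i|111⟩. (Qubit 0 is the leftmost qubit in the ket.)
-0.8989|000⟩ - 0.2865i|110⟩ + 0.3315i|111⟩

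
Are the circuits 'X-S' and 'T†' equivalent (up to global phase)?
No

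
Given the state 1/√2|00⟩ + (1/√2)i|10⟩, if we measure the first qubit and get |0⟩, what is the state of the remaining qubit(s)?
|0⟩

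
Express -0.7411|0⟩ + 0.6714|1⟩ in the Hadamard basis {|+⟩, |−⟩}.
-0.04929|+⟩ - 0.9988|−⟩

With |ψ⟩ = α|0⟩ + β|1⟩, the Hadamard-basis coefficients are ⟨+|ψ⟩ = (α + β)/√2 and ⟨−|ψ⟩ = (α − β)/√2.
Here α = -0.7411, β = 0.6714: (α + β)/√2 = -0.04929, (α − β)/√2 = -0.9988.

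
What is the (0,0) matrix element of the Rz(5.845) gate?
(-0.9761 - 0.2173i)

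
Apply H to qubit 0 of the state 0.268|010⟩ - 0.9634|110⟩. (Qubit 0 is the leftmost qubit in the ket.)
-0.4917|010⟩ + 0.8707|110⟩

H on qubit 0 mixes each pair of kets that differ only in qubit 0: amplitudes (a, b) of (|…0…⟩, |…1…⟩) become ((a + b)/√2, (a − b)/√2). Kets absent from the input have amplitude 0.
(|010⟩, |110⟩): (a, b) = (0.268, -0.9634) → (-0.4917, 0.8707)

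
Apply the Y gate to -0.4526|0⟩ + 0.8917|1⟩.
-0.8917i|0⟩ - 0.4526i|1⟩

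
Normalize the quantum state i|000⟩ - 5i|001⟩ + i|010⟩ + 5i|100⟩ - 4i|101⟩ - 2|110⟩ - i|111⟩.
0.117i|000⟩ - 0.5852i|001⟩ + 0.117i|010⟩ + 0.5852i|100⟩ - 0.4682i|101⟩ - 0.2341|110⟩ - 0.117i|111⟩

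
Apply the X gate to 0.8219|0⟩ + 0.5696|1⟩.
0.5696|0⟩ + 0.8219|1⟩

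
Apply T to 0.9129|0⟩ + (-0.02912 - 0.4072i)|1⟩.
0.9129|0⟩ + (0.2673 - 0.3085i)|1⟩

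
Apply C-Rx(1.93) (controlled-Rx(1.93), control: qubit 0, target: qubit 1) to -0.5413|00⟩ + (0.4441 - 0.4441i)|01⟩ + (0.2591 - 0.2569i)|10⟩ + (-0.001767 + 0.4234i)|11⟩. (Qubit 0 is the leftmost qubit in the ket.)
-0.5413|00⟩ + (0.4441 - 0.4441i)|01⟩ + (0.4956 - 0.1448i)|10⟩ + (-0.2122 + 0.0281i)|11⟩

C-Rx(1.93) leaves the control-|0⟩ kets |00⟩, |01⟩ unchanged and applies Rx(1.93) to qubit 1 on the control-|1⟩ pair (|10⟩, |11⟩).
Rx(1.93) = [[cos(θ/2), −i·sin(θ/2)], [−i·sin(θ/2), cos(θ/2)]]; θ = 1.93, cos(θ/2) ≈ 0.569417, sin(θ/2) ≈ 0.822049.
With a = amp(|10⟩) = (0.2591 - 0.2569i) and b = amp(|11⟩) = (-0.001767 + 0.4234i):
new amp(|10⟩) = (0.569417)·a + (-0.822049i)·b = (0.4956 - 0.1448i)
new amp(|11⟩) = (-0.822049i)·a + (0.569417)·b = (-0.2122 + 0.0281i)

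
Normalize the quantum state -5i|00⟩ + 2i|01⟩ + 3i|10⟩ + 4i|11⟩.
-0.6804i|00⟩ + 0.2722i|01⟩ + (1/√6)i|10⟩ + 0.5443i|11⟩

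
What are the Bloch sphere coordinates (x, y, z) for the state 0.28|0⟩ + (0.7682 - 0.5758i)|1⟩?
(0.4302, -0.3224, -0.8433)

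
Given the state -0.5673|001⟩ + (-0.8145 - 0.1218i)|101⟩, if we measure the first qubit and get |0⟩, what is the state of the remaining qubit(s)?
-|01⟩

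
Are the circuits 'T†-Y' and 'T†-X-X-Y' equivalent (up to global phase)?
Yes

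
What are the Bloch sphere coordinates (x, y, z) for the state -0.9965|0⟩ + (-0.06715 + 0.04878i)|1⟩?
(0.1338, -0.09722, 0.9861)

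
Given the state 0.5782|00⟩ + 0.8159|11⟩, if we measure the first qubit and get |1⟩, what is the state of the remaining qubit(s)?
|1⟩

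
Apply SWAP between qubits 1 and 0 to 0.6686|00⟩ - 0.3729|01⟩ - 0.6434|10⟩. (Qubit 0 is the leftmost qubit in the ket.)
0.6686|00⟩ - 0.6434|01⟩ - 0.3729|10⟩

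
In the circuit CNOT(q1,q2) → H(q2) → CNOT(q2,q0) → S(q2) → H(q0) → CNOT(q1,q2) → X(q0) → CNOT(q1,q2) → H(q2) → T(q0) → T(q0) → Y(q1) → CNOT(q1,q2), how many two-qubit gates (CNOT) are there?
5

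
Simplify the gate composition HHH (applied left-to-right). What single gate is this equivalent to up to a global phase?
H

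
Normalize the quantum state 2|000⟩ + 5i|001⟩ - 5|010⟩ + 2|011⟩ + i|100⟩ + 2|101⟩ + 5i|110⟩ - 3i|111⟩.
0.2031|000⟩ + 0.5077i|001⟩ - 0.5077|010⟩ + 0.2031|011⟩ + 0.1015i|100⟩ + 0.2031|101⟩ + 0.5077i|110⟩ - 0.3046i|111⟩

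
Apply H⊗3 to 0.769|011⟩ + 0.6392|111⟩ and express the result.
0.4979|000⟩ - 0.4979|001⟩ - 0.4979|010⟩ + 0.4979|011⟩ + 0.04589|100⟩ - 0.04589|101⟩ - 0.04589|110⟩ + 0.04589|111⟩

H⊗3 gives amp(|y⟩) = (1/2√2) Σ_x (−1)^(x·y) amp(|x⟩), where x·y is the number of positions in which both x and y have a 1.
|000⟩: (0.769 + 0.6392)/(2√2) = 0.4979
|001⟩: (-0.769 - 0.6392)/(2√2) = -0.4979
|010⟩: (-0.769 - 0.6392)/(2√2) = -0.4979
|011⟩: (0.769 + 0.6392)/(2√2) = 0.4979
|100⟩: (0.769 - 0.6392)/(2√2) = 0.04589
|101⟩: (-0.769 + 0.6392)/(2√2) = -0.04589
|110⟩: (-0.769 + 0.6392)/(2√2) = -0.04589
|111⟩: (0.769 - 0.6392)/(2√2) = 0.04589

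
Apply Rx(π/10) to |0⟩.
0.9877|0⟩ - 0.1564i|1⟩

Rx(π/10) = [[cos(θ/2), −i·sin(θ/2)], [−i·sin(θ/2), cos(θ/2)]]; θ = π/10, cos(θ/2) ≈ 0.987688, sin(θ/2) ≈ 0.156434.
With a = amp(|0⟩) = 1 and b = amp(|1⟩) = 0:
new amp(|0⟩) = (0.987688)·a + (-0.156434i)·b = 0.9877
new amp(|1⟩) = (-0.156434i)·a + (0.987688)·b = -0.1564i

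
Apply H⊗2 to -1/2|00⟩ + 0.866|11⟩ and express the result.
0.183|00⟩ - 0.683|01⟩ - 0.683|10⟩ + 0.183|11⟩

H⊗2 gives amp(|y⟩) = (1/2) Σ_x (−1)^(x·y) amp(|x⟩), where x·y is the number of positions in which both x and y have a 1.
|00⟩: (-1/2 + 0.866)/2 = 0.183
|01⟩: (-1/2 - 0.866)/2 = -0.683
|10⟩: (-1/2 - 0.866)/2 = -0.683
|11⟩: (-1/2 + 0.866)/2 = 0.183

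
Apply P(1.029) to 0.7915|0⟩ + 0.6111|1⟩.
0.7915|0⟩ + (0.3151 + 0.5236i)|1⟩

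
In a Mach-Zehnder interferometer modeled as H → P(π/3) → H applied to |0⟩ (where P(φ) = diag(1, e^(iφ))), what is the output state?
(0.75 + 0.433i)|0⟩ + (0.25 - 0.433i)|1⟩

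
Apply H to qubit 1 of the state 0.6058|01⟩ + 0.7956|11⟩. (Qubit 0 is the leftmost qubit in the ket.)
0.4284|00⟩ - 0.4284|01⟩ + 0.5626|10⟩ - 0.5626|11⟩

H on qubit 1 mixes each pair of kets that differ only in qubit 1: amplitudes (a, b) of (|…0…⟩, |…1…⟩) become ((a + b)/√2, (a − b)/√2). Kets absent from the input have amplitude 0.
(|00⟩, |01⟩): (a, b) = (0, 0.6058) → (0.4284, -0.4284)
(|10⟩, |11⟩): (a, b) = (0, 0.7956) → (0.5626, -0.5626)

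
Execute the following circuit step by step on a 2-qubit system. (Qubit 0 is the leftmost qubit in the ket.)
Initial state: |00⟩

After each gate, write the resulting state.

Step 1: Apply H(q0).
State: 1/√2|00⟩ + 1/√2|10⟩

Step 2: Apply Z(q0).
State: 1/√2|00⟩ - 1/√2|10⟩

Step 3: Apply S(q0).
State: 1/√2|00⟩ - (1/√2)i|10⟩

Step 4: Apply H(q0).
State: (1/2 - (1/2)i)|00⟩ + (1/2 + (1/2)i)|10⟩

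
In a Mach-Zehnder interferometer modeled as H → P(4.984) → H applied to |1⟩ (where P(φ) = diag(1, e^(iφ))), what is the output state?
(0.3659 + 0.4817i)|0⟩ + (0.6341 - 0.4817i)|1⟩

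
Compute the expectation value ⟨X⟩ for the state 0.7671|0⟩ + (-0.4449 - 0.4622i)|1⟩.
-0.6826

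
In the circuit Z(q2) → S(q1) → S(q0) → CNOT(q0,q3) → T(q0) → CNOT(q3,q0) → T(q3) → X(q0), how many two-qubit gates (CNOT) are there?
2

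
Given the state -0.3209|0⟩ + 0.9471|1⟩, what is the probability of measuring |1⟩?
0.897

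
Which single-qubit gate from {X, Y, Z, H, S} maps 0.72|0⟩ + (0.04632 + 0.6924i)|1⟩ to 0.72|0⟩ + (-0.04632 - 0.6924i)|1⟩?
Z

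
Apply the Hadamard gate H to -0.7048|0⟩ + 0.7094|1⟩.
0.003253|0⟩ - |1⟩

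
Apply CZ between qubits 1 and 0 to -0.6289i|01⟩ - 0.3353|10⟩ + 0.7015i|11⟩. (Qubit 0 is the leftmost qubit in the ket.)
-0.6289i|01⟩ - 0.3353|10⟩ - 0.7015i|11⟩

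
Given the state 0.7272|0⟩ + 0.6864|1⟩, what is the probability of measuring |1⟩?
0.4711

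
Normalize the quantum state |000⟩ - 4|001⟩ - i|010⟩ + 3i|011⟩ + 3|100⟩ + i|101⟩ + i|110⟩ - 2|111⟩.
0.1543|000⟩ - 0.6172|001⟩ - 0.1543i|010⟩ + 0.4629i|011⟩ + 0.4629|100⟩ + 0.1543i|101⟩ + 0.1543i|110⟩ - 0.3086|111⟩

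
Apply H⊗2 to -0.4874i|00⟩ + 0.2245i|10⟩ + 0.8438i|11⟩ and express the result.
0.2905i|00⟩ - 0.5534i|01⟩ - 0.7779i|10⟩ + 0.06595i|11⟩

H⊗2 gives amp(|y⟩) = (1/2) Σ_x (−1)^(x·y) amp(|x⟩), where x·y is the number of positions in which both x and y have a 1.
|00⟩: (-0.4874i + 0.2245i + 0.8438i)/2 = 0.2905i
|01⟩: (-0.4874i + 0.2245i - 0.8438i)/2 = -0.5534i
|10⟩: (-0.4874i - 0.2245i - 0.8438i)/2 = -0.7779i
|11⟩: (-0.4874i - 0.2245i + 0.8438i)/2 = 0.06595i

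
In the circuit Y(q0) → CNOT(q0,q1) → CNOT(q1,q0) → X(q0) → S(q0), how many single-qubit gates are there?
3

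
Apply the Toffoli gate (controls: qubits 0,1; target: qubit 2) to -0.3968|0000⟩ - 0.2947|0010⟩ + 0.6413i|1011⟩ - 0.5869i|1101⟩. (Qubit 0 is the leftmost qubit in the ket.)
-0.3968|0000⟩ - 0.2947|0010⟩ + 0.6413i|1011⟩ - 0.5869i|1111⟩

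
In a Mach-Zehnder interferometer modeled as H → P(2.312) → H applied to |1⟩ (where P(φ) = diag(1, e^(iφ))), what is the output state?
(0.8376 - 0.3688i)|0⟩ + (0.1624 + 0.3688i)|1⟩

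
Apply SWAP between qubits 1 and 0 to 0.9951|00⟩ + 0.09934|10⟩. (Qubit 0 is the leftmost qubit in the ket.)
0.9951|00⟩ + 0.09934|01⟩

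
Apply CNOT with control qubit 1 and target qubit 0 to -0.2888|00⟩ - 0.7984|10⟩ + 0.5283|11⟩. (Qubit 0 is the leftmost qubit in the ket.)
-0.2888|00⟩ + 0.5283|01⟩ - 0.7984|10⟩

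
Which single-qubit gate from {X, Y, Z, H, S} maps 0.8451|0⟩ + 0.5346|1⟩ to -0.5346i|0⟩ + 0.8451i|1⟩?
Y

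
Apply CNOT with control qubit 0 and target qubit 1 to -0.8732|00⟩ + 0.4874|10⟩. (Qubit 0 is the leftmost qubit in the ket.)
-0.8732|00⟩ + 0.4874|11⟩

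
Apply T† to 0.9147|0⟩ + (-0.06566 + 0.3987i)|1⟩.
0.9147|0⟩ + (0.2355 + 0.3284i)|1⟩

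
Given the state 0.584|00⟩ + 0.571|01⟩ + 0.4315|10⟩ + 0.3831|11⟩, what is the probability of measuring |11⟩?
0.1468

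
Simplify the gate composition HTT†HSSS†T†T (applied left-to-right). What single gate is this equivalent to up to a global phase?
S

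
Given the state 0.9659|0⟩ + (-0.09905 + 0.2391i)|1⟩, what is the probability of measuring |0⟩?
0.933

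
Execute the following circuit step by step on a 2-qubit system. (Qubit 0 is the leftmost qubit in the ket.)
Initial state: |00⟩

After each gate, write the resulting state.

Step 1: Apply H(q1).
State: 1/√2|00⟩ + 1/√2|01⟩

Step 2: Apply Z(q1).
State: 1/√2|00⟩ - 1/√2|01⟩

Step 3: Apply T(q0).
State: 1/√2|00⟩ - 1/√2|01⟩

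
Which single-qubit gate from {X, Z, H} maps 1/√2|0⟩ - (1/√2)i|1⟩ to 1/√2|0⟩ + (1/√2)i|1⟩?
Z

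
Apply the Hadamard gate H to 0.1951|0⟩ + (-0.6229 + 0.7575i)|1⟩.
(-0.3025 + 0.5356i)|0⟩ + (0.5784 - 0.5356i)|1⟩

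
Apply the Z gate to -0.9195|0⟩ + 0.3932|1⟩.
-0.9195|0⟩ - 0.3932|1⟩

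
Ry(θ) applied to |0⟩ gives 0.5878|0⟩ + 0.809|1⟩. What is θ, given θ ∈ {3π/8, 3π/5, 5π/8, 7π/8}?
3π/5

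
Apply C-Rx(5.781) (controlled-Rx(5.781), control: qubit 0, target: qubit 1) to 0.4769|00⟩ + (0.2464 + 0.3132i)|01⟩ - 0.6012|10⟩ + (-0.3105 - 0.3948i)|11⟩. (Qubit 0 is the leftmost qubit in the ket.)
0.4769|00⟩ + (0.2464 + 0.3132i)|01⟩ + (0.4843 + 0.07715i)|10⟩ + (0.3008 + 0.5318i)|11⟩

C-Rx(5.781) leaves the control-|0⟩ kets |00⟩, |01⟩ unchanged and applies Rx(5.781) to qubit 1 on the control-|1⟩ pair (|10⟩, |11⟩).
Rx(5.781) = [[cos(θ/2), −i·sin(θ/2)], [−i·sin(θ/2), cos(θ/2)]]; θ = 5.781, cos(θ/2) ≈ -0.968642, sin(θ/2) ≈ 0.248462.
With a = amp(|10⟩) = -0.6012 and b = amp(|11⟩) = (-0.3105 - 0.3948i):
new amp(|10⟩) = (-0.968642)·a + (-0.248462i)·b = (0.4843 + 0.07715i)
new amp(|11⟩) = (-0.248462i)·a + (-0.968642)·b = (0.3008 + 0.5318i)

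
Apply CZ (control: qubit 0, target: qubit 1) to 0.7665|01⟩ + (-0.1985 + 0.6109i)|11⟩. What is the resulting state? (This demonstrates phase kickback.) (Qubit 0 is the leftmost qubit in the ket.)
0.7665|01⟩ + (0.1985 - 0.6109i)|11⟩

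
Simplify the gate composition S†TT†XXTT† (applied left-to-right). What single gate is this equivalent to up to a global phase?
S†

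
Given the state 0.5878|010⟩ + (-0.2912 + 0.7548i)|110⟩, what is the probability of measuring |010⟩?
0.3455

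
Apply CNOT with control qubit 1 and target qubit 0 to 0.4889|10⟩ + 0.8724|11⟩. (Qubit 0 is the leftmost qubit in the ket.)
0.8724|01⟩ + 0.4889|10⟩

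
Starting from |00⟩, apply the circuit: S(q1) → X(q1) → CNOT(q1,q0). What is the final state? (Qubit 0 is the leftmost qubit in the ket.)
|11⟩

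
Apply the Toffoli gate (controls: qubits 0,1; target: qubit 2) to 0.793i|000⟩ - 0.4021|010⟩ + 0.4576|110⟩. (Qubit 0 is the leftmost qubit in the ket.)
0.793i|000⟩ - 0.4021|010⟩ + 0.4576|111⟩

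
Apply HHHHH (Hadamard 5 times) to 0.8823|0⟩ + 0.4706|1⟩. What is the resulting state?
0.9566|0⟩ + 0.2911|1⟩

H² = I, so H^5 = H: a single Hadamard. With (a, b) = (0.8823, 0.4706), H gives ((a + b)/√2, (a − b)/√2) = (0.9566, 0.2911).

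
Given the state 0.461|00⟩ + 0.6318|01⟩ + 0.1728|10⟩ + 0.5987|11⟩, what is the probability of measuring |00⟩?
0.2125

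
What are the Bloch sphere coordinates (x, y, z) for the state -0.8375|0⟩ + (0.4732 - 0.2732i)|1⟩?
(-0.7926, 0.4576, 0.4028)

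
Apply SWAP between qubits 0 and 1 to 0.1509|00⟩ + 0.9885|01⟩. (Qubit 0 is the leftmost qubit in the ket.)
0.1509|00⟩ + 0.9885|10⟩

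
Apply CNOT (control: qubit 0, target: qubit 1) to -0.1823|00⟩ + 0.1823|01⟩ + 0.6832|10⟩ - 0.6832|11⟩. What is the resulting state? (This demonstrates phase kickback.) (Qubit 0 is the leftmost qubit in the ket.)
-0.1823|00⟩ + 0.1823|01⟩ - 0.6832|10⟩ + 0.6832|11⟩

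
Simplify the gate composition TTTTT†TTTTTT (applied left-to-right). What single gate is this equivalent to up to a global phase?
T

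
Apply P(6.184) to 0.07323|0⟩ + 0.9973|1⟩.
0.07323|0⟩ + (0.9924 - 0.09876i)|1⟩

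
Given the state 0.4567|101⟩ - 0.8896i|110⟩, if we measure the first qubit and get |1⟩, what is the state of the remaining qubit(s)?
0.4567|01⟩ - 0.8896i|10⟩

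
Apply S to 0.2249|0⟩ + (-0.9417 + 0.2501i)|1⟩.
0.2249|0⟩ + (-0.2501 - 0.9417i)|1⟩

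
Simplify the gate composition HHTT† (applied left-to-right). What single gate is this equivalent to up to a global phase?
I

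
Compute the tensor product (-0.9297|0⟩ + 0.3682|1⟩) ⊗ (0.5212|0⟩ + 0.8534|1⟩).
-0.4846|00⟩ - 0.7934|01⟩ + 0.1919|10⟩ + 0.3142|11⟩

amp(|b₁b₂…⟩) = product of the factor amplitudes for bits b₁, b₂, …; only kets whose every factor amplitude is nonzero survive.
|00⟩: (-0.9297)(0.5212) = -0.4846
|01⟩: (-0.9297)(0.8534) = -0.7934
|10⟩: (0.3682)(0.5212) = 0.1919
|11⟩: (0.3682)(0.8534) = 0.3142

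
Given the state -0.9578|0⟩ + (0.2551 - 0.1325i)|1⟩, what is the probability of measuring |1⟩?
0.08263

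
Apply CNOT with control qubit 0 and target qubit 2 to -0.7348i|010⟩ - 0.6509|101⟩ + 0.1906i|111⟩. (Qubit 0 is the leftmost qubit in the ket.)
-0.7348i|010⟩ - 0.6509|100⟩ + 0.1906i|110⟩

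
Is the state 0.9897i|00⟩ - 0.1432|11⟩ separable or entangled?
Entangled

Writing the state as a|00⟩ + b|01⟩ + c|10⟩ + d|11⟩, it is a product state iff ad − bc = 0.
Here (a, b, c, d) = (0.9897i, 0, 0, -0.1432): ad − bc = (0.9897i)(-0.1432) − (0)(0) = -0.1417i ≠ 0, so the state is entangled.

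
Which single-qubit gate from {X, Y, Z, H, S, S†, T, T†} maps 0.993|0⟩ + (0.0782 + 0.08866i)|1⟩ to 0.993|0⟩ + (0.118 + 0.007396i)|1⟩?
T†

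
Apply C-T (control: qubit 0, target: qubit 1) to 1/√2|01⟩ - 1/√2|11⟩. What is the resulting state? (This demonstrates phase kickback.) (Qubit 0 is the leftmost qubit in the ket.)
1/√2|01⟩ + (-1/2 - (1/2)i)|11⟩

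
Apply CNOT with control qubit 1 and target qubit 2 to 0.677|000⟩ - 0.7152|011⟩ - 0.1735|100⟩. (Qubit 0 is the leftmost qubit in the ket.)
0.677|000⟩ - 0.7152|010⟩ - 0.1735|100⟩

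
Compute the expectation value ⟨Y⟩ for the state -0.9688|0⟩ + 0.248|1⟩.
0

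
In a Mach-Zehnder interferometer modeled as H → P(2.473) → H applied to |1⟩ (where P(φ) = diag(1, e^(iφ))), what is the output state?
(0.8923 - 0.3099i)|0⟩ + (0.1077 + 0.3099i)|1⟩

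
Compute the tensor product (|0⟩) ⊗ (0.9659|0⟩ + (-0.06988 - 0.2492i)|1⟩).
0.9659|00⟩ + (-0.06988 - 0.2492i)|01⟩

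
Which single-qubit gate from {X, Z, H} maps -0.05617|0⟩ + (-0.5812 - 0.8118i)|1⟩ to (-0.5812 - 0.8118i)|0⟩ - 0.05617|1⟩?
X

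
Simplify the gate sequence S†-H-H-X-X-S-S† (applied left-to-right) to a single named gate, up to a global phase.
S†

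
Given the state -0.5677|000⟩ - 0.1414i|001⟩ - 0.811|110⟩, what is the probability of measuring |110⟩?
0.6577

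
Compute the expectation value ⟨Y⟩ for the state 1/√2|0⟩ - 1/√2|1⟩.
0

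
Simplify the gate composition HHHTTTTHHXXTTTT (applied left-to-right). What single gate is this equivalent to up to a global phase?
H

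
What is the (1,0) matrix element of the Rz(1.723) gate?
0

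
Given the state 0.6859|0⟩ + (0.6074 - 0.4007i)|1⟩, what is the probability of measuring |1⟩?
0.5295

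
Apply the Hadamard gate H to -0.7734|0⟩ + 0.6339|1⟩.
-0.09864|0⟩ - 0.9951|1⟩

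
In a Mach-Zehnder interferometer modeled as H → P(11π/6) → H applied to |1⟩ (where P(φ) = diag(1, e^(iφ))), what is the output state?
(0.06699 + 0.25i)|0⟩ + (0.933 - 0.25i)|1⟩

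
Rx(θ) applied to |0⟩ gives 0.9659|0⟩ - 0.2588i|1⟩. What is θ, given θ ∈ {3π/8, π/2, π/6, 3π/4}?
π/6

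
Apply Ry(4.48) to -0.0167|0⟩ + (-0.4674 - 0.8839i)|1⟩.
(0.3769 + 0.6933i)|0⟩ + (0.2769 + 0.5483i)|1⟩

Ry(4.48) = [[cos(θ/2), −sin(θ/2)], [sin(θ/2), cos(θ/2)]]; θ = 4.48, cos(θ/2) ≈ -0.620362, sin(θ/2) ≈ 0.784316.
With a = amp(|0⟩) = -0.0167 and b = amp(|1⟩) = (-0.4674 - 0.8839i):
new amp(|0⟩) = (-0.620362)·a + (-0.784316)·b = (0.3769 + 0.6933i)
new amp(|1⟩) = (0.784316)·a + (-0.620362)·b = (0.2769 + 0.5483i)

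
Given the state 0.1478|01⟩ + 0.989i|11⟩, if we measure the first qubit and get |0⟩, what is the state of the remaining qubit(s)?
|1⟩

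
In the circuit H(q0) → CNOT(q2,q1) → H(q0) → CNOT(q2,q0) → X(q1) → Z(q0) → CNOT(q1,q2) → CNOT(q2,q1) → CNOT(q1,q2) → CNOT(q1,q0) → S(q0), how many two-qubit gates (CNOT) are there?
6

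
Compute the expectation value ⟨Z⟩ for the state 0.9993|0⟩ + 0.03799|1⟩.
0.9972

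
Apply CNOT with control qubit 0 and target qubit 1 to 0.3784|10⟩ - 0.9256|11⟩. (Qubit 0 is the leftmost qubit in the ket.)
-0.9256|10⟩ + 0.3784|11⟩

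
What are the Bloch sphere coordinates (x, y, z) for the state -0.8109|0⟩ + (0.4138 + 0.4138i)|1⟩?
(-0.6711, -0.6711, 0.3151)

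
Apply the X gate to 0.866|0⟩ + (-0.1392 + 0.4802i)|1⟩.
(-0.1392 + 0.4802i)|0⟩ + 0.866|1⟩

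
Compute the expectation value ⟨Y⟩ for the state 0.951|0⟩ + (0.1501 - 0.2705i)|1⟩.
-0.5145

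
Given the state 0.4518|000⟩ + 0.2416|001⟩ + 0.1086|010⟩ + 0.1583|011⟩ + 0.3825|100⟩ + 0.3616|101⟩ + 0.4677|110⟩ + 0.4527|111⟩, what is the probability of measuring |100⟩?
0.1463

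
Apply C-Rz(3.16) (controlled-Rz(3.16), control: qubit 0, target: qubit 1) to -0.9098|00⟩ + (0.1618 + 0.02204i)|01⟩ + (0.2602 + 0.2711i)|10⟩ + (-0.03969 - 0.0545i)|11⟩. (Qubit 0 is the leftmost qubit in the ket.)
-0.9098|00⟩ + (0.1618 + 0.02204i)|01⟩ + (0.2687 - 0.2627i)|10⟩ + (0.05486 - 0.03919i)|11⟩

C-Rz(3.16) leaves the control-|0⟩ kets |00⟩, |01⟩ unchanged and applies Rz(3.16) to qubit 1 on the control-|1⟩ pair (|10⟩, |11⟩).
Rz(3.16) = [[e^(−iθ/2), 0], [0, e^(iθ/2)]] with e^(±iθ/2) = cos(θ/2) ± i·sin(θ/2); θ = 3.16, cos(θ/2) ≈ -0.00920354, sin(θ/2) ≈ 0.999958.
With a = amp(|10⟩) = (0.2602 + 0.2711i) and b = amp(|11⟩) = (-0.03969 - 0.0545i):
new amp(|10⟩) = (-0.00920354 - 0.999958i)·a = (0.2687 - 0.2627i)
new amp(|11⟩) = (-0.00920354 + 0.999958i)·b = (0.05486 - 0.03919i)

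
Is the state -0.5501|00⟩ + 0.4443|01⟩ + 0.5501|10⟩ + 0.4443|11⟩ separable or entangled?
Entangled

Writing the state as a|00⟩ + b|01⟩ + c|10⟩ + d|11⟩, it is a product state iff ad − bc = 0.
Here (a, b, c, d) = (-0.5501, 0.4443, 0.5501, 0.4443): ad − bc = (-0.5501)(0.4443) − (0.4443)(0.5501) = -0.4888 ≠ 0, so the state is entangled.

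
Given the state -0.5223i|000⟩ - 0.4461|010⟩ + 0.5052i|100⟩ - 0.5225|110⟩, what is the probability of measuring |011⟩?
0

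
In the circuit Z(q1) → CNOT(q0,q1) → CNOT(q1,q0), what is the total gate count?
3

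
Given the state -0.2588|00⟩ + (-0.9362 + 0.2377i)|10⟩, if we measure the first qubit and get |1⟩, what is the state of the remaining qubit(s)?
(-0.9692 + 0.2461i)|0⟩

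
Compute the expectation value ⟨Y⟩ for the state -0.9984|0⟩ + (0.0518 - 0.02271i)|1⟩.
0.04535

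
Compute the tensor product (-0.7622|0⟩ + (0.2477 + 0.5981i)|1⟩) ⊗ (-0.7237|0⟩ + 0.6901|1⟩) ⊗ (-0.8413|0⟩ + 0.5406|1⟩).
-0.4641|000⟩ + 0.2982|001⟩ + 0.4425|010⟩ - 0.2844|011⟩ + (0.1508 + 0.3642i)|100⟩ + (-0.09691 - 0.234i)|101⟩ + (-0.1438 - 0.3472i)|110⟩ + (0.09241 + 0.2231i)|111⟩

amp(|b₁b₂…⟩) = product of the factor amplitudes for bits b₁, b₂, …; only kets whose every factor amplitude is nonzero survive.
|000⟩: (-0.7622)(-0.7237)(-0.8413) = -0.4641
|001⟩: (-0.7622)(-0.7237)(0.5406) = 0.2982
|010⟩: (-0.7622)(0.6901)(-0.8413) = 0.4425
|011⟩: (-0.7622)(0.6901)(0.5406) = -0.2844
|100⟩: (0.2477 + 0.5981i)(-0.7237)(-0.8413) = (0.1508 + 0.3642i)
|101⟩: (0.2477 + 0.5981i)(-0.7237)(0.5406) = (-0.09691 - 0.234i)
|110⟩: (0.2477 + 0.5981i)(0.6901)(-0.8413) = (-0.1438 - 0.3472i)
|111⟩: (0.2477 + 0.5981i)(0.6901)(0.5406) = (0.09241 + 0.2231i)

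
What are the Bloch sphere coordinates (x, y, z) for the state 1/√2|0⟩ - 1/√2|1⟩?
(-1, 0, 0)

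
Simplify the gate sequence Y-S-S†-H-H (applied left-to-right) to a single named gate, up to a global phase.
Y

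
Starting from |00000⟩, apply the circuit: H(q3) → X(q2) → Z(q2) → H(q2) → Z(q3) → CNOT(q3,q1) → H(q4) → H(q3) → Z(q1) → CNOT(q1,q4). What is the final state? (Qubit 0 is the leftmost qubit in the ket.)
-0.25|00000⟩ - 0.25|00001⟩ - 0.25|00010⟩ - 0.25|00011⟩ + 0.25|00100⟩ + 0.25|00101⟩ + 0.25|00110⟩ + 0.25|00111⟩ - 0.25|01000⟩ - 0.25|01001⟩ + 0.25|01010⟩ + 0.25|01011⟩ + 0.25|01100⟩ + 0.25|01101⟩ - 0.25|01110⟩ - 0.25|01111⟩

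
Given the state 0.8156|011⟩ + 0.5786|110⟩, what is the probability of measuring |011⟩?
0.6652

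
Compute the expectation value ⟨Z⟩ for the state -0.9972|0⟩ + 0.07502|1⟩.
0.9888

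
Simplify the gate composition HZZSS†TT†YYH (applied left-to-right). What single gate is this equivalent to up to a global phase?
I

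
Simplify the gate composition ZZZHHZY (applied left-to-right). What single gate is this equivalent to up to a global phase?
Y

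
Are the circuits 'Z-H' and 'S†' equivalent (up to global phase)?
No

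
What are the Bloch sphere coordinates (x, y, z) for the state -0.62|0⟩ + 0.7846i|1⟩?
(0, -0.9729, -0.2312)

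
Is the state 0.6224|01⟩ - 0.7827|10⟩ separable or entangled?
Entangled

Writing the state as a|00⟩ + b|01⟩ + c|10⟩ + d|11⟩, it is a product state iff ad − bc = 0.
Here (a, b, c, d) = (0, 0.6224, -0.7827, 0): ad − bc = (0)(0) − (0.6224)(-0.7827) = 0.4872 ≠ 0, so the state is entangled.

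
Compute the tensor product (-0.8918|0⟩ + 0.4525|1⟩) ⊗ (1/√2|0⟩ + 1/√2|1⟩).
-0.6306|00⟩ - 0.6306|01⟩ + 0.32|10⟩ + 0.32|11⟩

amp(|b₁b₂…⟩) = product of the factor amplitudes for bits b₁, b₂, …; only kets whose every factor amplitude is nonzero survive.
|00⟩: (-0.8918)(1/√2) = -0.6306
|01⟩: (-0.8918)(1/√2) = -0.6306
|10⟩: (0.4525)(1/√2) = 0.32
|11⟩: (0.4525)(1/√2) = 0.32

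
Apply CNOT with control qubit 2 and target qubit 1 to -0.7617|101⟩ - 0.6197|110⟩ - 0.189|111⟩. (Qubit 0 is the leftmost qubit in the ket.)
-0.189|101⟩ - 0.6197|110⟩ - 0.7617|111⟩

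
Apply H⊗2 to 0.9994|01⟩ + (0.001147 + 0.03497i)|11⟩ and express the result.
(0.5003 + 0.01749i)|00⟩ + (-0.5003 - 0.01749i)|01⟩ + (0.4991 - 0.01749i)|10⟩ + (-0.4991 + 0.01749i)|11⟩

H⊗2 gives amp(|y⟩) = (1/2) Σ_x (−1)^(x·y) amp(|x⟩), where x·y is the number of positions in which both x and y have a 1.
|00⟩: (0.9994 + (0.001147 + 0.03497i))/2 = (0.5003 + 0.01749i)
|01⟩: (-0.9994 - (0.001147 + 0.03497i))/2 = (-0.5003 - 0.01749i)
|10⟩: (0.9994 - (0.001147 + 0.03497i))/2 = (0.4991 - 0.01749i)
|11⟩: (-0.9994 + (0.001147 + 0.03497i))/2 = (-0.4991 + 0.01749i)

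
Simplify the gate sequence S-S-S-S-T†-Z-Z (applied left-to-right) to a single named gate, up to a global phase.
T†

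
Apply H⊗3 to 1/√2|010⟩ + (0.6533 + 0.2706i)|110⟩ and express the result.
(0.481 + 0.09567i)|000⟩ + (0.481 + 0.09567i)|001⟩ + (-0.481 - 0.09567i)|010⟩ + (-0.481 - 0.09567i)|011⟩ + (0.01902 - 0.09567i)|100⟩ + (0.01902 - 0.09567i)|101⟩ + (-0.01902 + 0.09567i)|110⟩ + (-0.01902 + 0.09567i)|111⟩

H⊗3 gives amp(|y⟩) = (1/2√2) Σ_x (−1)^(x·y) amp(|x⟩), where x·y is the number of positions in which both x and y have a 1.
|000⟩: (1/√2 + (0.6533 + 0.2706i))/(2√2) = (0.481 + 0.09567i)
|001⟩: (1/√2 + (0.6533 + 0.2706i))/(2√2) = (0.481 + 0.09567i)
|010⟩: (-1/√2 - (0.6533 + 0.2706i))/(2√2) = (-0.481 - 0.09567i)
|011⟩: (-1/√2 - (0.6533 + 0.2706i))/(2√2) = (-0.481 - 0.09567i)
|100⟩: (1/√2 - (0.6533 + 0.2706i))/(2√2) = (0.01902 - 0.09567i)
|101⟩: (1/√2 - (0.6533 + 0.2706i))/(2√2) = (0.01902 - 0.09567i)
|110⟩: (-1/√2 + (0.6533 + 0.2706i))/(2√2) = (-0.01902 + 0.09567i)
|111⟩: (-1/√2 + (0.6533 + 0.2706i))/(2√2) = (-0.01902 + 0.09567i)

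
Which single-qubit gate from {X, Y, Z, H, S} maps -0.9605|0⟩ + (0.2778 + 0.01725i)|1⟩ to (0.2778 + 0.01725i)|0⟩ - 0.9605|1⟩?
X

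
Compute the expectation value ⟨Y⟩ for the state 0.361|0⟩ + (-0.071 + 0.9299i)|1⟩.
0.6714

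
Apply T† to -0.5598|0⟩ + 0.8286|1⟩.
-0.5598|0⟩ + (0.5859 - 0.5859i)|1⟩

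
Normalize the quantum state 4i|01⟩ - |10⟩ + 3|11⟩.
0.7845i|01⟩ - 0.1961|10⟩ + 0.5883|11⟩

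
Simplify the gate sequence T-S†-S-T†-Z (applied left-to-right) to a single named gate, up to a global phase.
Z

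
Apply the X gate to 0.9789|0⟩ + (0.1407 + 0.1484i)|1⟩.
(0.1407 + 0.1484i)|0⟩ + 0.9789|1⟩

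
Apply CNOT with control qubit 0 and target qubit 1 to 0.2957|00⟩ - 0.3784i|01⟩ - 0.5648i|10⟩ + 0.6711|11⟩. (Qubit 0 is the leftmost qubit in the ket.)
0.2957|00⟩ - 0.3784i|01⟩ + 0.6711|10⟩ - 0.5648i|11⟩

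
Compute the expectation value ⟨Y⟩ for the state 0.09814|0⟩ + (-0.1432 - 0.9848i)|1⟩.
-0.1933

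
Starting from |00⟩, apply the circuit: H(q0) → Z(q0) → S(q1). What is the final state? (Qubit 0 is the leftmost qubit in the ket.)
1/√2|00⟩ - 1/√2|10⟩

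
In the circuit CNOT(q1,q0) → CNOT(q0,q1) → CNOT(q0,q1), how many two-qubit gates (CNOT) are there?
3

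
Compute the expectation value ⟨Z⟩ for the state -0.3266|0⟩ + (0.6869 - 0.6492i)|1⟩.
-0.7866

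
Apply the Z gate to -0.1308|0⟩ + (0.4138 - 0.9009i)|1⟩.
-0.1308|0⟩ + (-0.4138 + 0.9009i)|1⟩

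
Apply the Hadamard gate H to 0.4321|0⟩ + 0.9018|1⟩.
0.9432|0⟩ - 0.3321|1⟩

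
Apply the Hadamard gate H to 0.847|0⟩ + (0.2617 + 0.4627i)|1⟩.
(0.784 + 0.3272i)|0⟩ + (0.4139 - 0.3272i)|1⟩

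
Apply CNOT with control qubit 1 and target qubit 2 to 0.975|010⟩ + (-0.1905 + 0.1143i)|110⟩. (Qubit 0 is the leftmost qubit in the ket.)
0.975|011⟩ + (-0.1905 + 0.1143i)|111⟩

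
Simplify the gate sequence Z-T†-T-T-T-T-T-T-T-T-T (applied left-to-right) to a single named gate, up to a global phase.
Z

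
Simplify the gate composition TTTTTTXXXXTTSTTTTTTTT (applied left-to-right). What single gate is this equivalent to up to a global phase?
S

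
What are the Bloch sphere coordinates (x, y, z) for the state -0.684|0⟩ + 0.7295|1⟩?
(-0.998, 0, -0.06431)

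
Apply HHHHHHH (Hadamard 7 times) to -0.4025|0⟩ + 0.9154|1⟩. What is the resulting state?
0.3627|0⟩ - 0.9319|1⟩

H² = I, so H^7 = H: a single Hadamard. With (a, b) = (-0.4025, 0.9154), H gives ((a + b)/√2, (a − b)/√2) = (0.3627, -0.9319).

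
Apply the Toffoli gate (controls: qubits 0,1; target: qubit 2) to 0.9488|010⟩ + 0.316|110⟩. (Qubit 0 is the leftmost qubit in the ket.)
0.9488|010⟩ + 0.316|111⟩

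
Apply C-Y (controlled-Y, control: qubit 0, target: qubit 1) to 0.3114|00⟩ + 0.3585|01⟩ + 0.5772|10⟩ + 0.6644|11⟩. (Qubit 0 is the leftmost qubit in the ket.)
0.3114|00⟩ + 0.3585|01⟩ - 0.6644i|10⟩ + 0.5772i|11⟩

C-Y leaves the control-|0⟩ kets |00⟩, |01⟩ unchanged and applies Y to qubit 1 on the control-|1⟩ pair (|10⟩, |11⟩).
Y = [[0, -i], [i, 0]].
With a = amp(|10⟩) = 0.5772 and b = amp(|11⟩) = 0.6644:
new amp(|10⟩) = (-i)·b = -0.6644i
new amp(|11⟩) = (i)·a = 0.5772i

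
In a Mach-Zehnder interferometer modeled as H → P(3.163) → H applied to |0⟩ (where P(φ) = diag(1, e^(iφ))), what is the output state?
(0.0001146 - 0.0107i)|0⟩ + (0.9999 + 0.0107i)|1⟩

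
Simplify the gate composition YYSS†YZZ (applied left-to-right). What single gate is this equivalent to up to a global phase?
Y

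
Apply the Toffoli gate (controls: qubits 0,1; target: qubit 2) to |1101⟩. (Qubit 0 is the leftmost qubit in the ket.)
|1111⟩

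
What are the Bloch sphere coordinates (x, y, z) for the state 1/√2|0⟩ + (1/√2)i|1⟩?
(0, 1, 0)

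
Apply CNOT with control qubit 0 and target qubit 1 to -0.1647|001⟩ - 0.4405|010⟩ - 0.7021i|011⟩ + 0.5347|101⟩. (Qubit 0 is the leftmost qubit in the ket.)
-0.1647|001⟩ - 0.4405|010⟩ - 0.7021i|011⟩ + 0.5347|111⟩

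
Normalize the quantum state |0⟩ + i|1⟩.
1/√2|0⟩ + (1/√2)i|1⟩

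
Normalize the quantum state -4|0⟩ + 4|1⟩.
-1/√2|0⟩ + 1/√2|1⟩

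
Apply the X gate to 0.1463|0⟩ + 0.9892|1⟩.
0.9892|0⟩ + 0.1463|1⟩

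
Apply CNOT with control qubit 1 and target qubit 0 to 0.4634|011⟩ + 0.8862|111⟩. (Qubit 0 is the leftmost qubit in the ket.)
0.8862|011⟩ + 0.4634|111⟩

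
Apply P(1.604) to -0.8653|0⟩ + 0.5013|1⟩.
-0.8653|0⟩ + (-0.01664 + 0.501i)|1⟩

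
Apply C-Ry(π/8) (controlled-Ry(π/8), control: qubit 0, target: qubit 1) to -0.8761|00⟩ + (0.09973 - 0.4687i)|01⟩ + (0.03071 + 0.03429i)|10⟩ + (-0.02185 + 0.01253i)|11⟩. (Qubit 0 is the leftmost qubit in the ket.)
-0.8761|00⟩ + (0.09973 - 0.4687i)|01⟩ + (0.03438 + 0.03119i)|10⟩ + (-0.01544 + 0.01898i)|11⟩

C-Ry(π/8) leaves the control-|0⟩ kets |00⟩, |01⟩ unchanged and applies Ry(π/8) to qubit 1 on the control-|1⟩ pair (|10⟩, |11⟩).
Ry(π/8) = [[cos(θ/2), −sin(θ/2)], [sin(θ/2), cos(θ/2)]]; θ = π/8, cos(θ/2) ≈ 0.980785, sin(θ/2) ≈ 0.19509.
With a = amp(|10⟩) = (0.03071 + 0.03429i) and b = amp(|11⟩) = (-0.02185 + 0.01253i):
new amp(|10⟩) = (0.980785)·a + (-0.19509)·b = (0.03438 + 0.03119i)
new amp(|11⟩) = (0.19509)·a + (0.980785)·b = (-0.01544 + 0.01898i)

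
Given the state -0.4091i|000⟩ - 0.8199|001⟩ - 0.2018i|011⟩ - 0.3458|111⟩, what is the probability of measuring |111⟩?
0.1196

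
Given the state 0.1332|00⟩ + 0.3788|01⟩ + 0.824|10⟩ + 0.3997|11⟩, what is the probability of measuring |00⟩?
0.01774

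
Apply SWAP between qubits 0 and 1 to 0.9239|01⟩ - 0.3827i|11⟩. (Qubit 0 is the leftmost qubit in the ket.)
0.9239|10⟩ - 0.3827i|11⟩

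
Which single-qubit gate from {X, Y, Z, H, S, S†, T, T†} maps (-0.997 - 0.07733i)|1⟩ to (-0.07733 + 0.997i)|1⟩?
S†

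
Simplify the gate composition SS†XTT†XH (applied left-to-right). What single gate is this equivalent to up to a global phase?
H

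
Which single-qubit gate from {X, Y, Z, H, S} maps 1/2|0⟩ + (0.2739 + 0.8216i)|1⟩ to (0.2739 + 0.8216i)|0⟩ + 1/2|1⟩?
X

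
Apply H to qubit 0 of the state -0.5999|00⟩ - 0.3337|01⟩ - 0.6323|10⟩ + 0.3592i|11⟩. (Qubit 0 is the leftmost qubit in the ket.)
-0.8713|00⟩ + (-0.236 + 0.254i)|01⟩ + 0.02291|10⟩ + (-0.236 - 0.254i)|11⟩

H on qubit 0 mixes each pair of kets that differ only in qubit 0: amplitudes (a, b) of (|…0…⟩, |…1…⟩) become ((a + b)/√2, (a − b)/√2). Kets absent from the input have amplitude 0.
(|00⟩, |10⟩): (a, b) = (-0.5999, -0.6323) → (-0.8713, 0.02291)
(|01⟩, |11⟩): (a, b) = (-0.3337, 0.3592i) → ((-0.236 + 0.254i), (-0.236 - 0.254i))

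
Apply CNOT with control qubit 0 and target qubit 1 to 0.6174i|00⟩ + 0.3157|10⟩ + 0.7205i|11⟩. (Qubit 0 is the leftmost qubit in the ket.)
0.6174i|00⟩ + 0.7205i|10⟩ + 0.3157|11⟩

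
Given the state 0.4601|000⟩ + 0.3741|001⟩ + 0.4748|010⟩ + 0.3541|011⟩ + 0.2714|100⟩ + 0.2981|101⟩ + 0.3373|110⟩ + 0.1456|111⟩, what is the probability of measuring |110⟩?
0.1138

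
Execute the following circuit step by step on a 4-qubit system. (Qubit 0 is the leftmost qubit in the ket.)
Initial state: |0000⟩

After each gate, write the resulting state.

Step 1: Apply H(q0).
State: 1/√2|0000⟩ + 1/√2|1000⟩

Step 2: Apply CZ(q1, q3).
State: 1/√2|0000⟩ + 1/√2|1000⟩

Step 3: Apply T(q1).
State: 1/√2|0000⟩ + 1/√2|1000⟩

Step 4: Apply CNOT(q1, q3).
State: 1/√2|0000⟩ + 1/√2|1000⟩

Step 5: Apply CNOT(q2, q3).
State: 1/√2|0000⟩ + 1/√2|1000⟩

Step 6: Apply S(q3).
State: 1/√2|0000⟩ + 1/√2|1000⟩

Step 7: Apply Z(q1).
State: 1/√2|0000⟩ + 1/√2|1000⟩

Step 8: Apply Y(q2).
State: (1/√2)i|0010⟩ + (1/√2)i|1010⟩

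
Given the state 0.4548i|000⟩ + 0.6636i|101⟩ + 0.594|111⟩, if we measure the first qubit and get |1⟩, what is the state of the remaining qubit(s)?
0.7451i|01⟩ + 0.667|11⟩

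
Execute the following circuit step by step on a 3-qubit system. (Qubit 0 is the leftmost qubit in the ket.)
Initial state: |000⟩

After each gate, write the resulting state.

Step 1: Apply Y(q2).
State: i|001⟩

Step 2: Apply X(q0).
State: i|101⟩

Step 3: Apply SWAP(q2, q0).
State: i|101⟩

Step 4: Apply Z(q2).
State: -i|101⟩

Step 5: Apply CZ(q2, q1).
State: -i|101⟩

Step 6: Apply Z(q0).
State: i|101⟩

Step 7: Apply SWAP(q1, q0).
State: i|011⟩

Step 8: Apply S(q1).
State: -|011⟩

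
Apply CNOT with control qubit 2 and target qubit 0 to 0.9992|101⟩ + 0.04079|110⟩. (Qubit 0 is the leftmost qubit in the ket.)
0.9992|001⟩ + 0.04079|110⟩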